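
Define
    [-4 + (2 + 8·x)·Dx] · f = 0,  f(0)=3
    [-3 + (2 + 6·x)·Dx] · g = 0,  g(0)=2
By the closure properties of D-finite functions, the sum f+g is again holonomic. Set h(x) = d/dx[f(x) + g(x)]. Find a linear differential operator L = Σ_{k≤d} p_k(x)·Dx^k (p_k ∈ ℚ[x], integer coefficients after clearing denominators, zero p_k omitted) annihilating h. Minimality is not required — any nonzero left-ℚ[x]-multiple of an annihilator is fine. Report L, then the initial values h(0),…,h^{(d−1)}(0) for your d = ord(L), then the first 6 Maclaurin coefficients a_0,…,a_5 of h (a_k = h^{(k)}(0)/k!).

L = -18 + (-21 - 72·x)·Dx + (-2 - 14·x - 24·x^2)·Dx^2  (order 2).
h: a_k = 9, -33/2, 369/8, -2325/16, 62265/128, -432999/256, …
ICs: h(0) = 9, h′(0) = -33/2.

f: a_k = 3, 6, -6, 12, -30, 84, …
g: a_k = 2, 3, -9/4, 27/8, -405/64, 1701/128, …
f+g: L₀ = lclm(L_f,L_g), ord ≤ 1+1.
h₀' ⇒ L via d/dx closure of L₀.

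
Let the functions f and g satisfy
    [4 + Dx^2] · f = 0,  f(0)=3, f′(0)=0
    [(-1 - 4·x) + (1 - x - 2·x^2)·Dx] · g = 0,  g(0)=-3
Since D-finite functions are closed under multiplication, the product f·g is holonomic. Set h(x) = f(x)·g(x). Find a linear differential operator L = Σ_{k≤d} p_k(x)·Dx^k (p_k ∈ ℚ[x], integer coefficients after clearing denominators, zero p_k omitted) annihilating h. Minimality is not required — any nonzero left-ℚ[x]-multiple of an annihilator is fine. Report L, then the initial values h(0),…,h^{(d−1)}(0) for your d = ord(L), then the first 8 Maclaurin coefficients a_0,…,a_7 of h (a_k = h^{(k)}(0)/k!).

f: a_k = 3, 0, -6, 0, 2, 0, -4/15, 0, …
g: a_k = -3, -3, -9, -15, -33, -63, -129, -255, …
h₀=f·g: eliminate ⇒ L₀, order ≤ 2·1.
L = (4·x + 8·x^2) + (2 + 8·x)·Dx + (-1 + x + 2·x^2)·Dx^2  (order 2).
h: a_k = -9, -9, -9, -27, -51, -105, -1031/5, -2081/5, …
ICs: h(0) = -9, h′(0) = -9.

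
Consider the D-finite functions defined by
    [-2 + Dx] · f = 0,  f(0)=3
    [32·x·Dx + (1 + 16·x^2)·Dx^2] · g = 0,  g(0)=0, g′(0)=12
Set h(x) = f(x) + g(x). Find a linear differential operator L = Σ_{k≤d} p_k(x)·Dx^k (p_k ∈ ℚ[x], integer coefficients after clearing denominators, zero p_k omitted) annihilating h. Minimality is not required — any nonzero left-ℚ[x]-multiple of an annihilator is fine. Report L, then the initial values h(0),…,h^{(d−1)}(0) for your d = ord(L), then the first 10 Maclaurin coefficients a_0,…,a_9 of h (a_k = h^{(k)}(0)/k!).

L = (32 - 64·x - 1536·x^2 - 1024·x^3)·Dx + (-18 + 704·x^2 - 512·x^4)·Dx^2 + (1 + 16·x + 32·x^2 + 256·x^3 + 256·x^4)·Dx^3  (order 3).
h: a_k = 3, 18, 6, -60, 2, 3076/5, 4/15, -737272/105, 2/105, 82575364/945, …
ICs: h(0) = 3, h′(0) = 18, h′′(0) = 12.

f: a_k = 3, 6, 6, 4, 2, 4/5, 4/15, 8/105, 2/105, 4/945, …
g: a_k = 0, 12, 0, -64, 0, 3072/5, 0, -49152/7, 0, 262144/3, …
Weyl lclm of L_f,L_g ⇒ L₀ (ord ≤ 3).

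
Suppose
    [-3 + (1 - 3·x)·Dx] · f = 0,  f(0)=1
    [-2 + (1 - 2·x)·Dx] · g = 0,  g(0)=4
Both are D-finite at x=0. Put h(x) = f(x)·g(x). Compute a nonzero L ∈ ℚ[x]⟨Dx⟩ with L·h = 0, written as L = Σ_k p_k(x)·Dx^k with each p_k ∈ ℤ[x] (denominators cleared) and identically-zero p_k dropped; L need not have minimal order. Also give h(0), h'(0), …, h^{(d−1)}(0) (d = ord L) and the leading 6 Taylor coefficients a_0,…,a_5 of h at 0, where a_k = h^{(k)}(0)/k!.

f: a_k = 1, 3, 9, 27, 81, 243, …
g: a_k = 4, 8, 16, 32, 64, 128, …
L₀ := L_f ⊗_s L_g (sym. prod.), ord ≤ 1.
L = (-5 + 12·x) + (1 - 5·x + 6·x^2)·Dx  (order 1).
h: a_k = 4, 20, 76, 260, 844, 2660, …
ICs: h(0) = 4.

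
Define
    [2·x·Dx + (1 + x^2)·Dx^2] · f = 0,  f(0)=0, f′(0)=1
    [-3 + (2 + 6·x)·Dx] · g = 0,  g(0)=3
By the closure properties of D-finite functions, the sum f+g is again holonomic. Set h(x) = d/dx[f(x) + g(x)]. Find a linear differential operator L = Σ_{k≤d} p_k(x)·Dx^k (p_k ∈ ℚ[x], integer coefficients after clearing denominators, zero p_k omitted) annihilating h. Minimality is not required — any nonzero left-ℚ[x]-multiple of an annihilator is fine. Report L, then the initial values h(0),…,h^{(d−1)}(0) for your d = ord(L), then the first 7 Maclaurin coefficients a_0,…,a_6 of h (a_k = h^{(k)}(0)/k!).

L = (-12 - 90·x + 36·x^2 + 54·x^3) + (-35 - 48·x - 102·x^2 + 144·x^3 + 189·x^4)·Dx + (-6 - 10·x + 36·x^2 + 44·x^3 + 42·x^4 + 54·x^5)·Dx^2  (order 2).
h: a_k = 11/2, -27/4, 227/16, -1215/32, 25771/256, -137781/512, 1513543/2048, …
ICs: h(0) = 11/2, h′(0) = -27/4.

f: a_k = 0, 1, 0, -1/3, 0, 1/5, 0, …
g: a_k = 3, 9/2, -27/8, 81/16, -1215/128, 5103/256, -45927/1024, …
h₀=f+g: left-lcm gives L₀, ord ≤ 3.
Derive L from L₀ (diff closure).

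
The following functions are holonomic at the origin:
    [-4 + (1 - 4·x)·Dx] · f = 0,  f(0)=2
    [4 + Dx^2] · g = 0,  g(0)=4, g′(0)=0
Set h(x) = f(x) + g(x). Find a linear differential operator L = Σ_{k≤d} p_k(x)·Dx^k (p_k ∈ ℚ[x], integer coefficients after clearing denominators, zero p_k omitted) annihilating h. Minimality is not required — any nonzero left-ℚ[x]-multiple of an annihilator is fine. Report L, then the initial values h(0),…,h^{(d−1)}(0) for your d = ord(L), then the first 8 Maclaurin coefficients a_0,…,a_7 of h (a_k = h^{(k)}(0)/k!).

f: a_k = 2, 8, 32, 128, 512, 2048, 8192, 32768, …
g: a_k = 4, 0, -8, 0, 8/3, 0, -16/45, 0, …
f+g: L₀ = lclm(L_f,L_g), ord ≤ 1+2.
L = (400 - 128·x + 256·x^2) + (-36 + 176·x - 192·x^2 + 256·x^3)·Dx + (100 - 32·x + 64·x^2)·Dx^2 + (-9 + 44·x - 48·x^2 + 64·x^3)·Dx^3  (order 3).
h: a_k = 6, 8, 24, 128, 1544/3, 2048, 368624/45, 32768, …
ICs: h(0) = 6, h′(0) = 8, h′′(0) = 48.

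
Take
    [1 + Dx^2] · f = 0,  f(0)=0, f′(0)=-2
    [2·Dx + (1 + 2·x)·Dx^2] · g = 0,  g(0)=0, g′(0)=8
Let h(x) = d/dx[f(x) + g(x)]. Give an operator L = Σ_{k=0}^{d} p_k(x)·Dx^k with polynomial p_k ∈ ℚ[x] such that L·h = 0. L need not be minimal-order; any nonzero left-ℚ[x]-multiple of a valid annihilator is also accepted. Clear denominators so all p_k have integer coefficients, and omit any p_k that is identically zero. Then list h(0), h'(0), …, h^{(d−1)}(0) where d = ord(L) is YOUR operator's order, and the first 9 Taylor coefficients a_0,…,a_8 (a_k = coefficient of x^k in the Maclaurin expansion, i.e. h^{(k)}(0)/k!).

L = (50 + 8·x + 8·x^2) + (9 + 22·x + 12·x^2 + 8·x^3)·Dx + (50 + 8·x + 8·x^2)·Dx^2 + (9 + 22·x + 12·x^2 + 8·x^3)·Dx^3  (order 3).
h: a_k = 6, -16, 33, -64, 1535/12, -256, 184321/360, -1024, 41287679/20160, …
ICs: h(0) = 6, h′(0) = -16, h′′(0) = 66.

f: a_k = 0, -2, 0, 1/3, 0, -1/60, 0, 1/2520, 0, …
g: a_k = 0, 8, -8, 32/3, -16, 128/5, -128/3, 512/7, -128, …
f+g: L₀ = lclm(L_f,L_g), ord ≤ 2+2.
Differentiate: ansatz ord ≤ ord L₀ ⇒ L.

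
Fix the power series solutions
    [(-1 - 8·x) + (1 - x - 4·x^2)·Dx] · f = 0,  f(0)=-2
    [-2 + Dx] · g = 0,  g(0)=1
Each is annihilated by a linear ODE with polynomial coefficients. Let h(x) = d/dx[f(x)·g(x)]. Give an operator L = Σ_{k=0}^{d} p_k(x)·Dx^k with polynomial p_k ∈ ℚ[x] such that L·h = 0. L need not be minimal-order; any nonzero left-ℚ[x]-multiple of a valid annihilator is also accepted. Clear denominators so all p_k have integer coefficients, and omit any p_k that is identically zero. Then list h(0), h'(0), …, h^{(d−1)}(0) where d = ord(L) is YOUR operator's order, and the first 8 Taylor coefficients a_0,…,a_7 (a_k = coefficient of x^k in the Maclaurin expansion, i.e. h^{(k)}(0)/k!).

f: a_k = -2, -2, -10, -18, -58, -130, -362, -882, …
g: a_k = 1, 2, 2, 4/3, 2/3, 4/15, 4/45, 8/315, …
h₀=f·g: eliminate ⇒ L₀, order ≤ 1·1.
h₀' ⇒ L via d/dx closure of L₀.
L = (18 + 44·x + 20·x^2 - 96·x^3 + 64·x^4) + (-3 - 3·x + 26·x^2 + 16·x^3 - 32·x^4)·Dx  (order 1).
h: a_k = -6, -36, -134, -472, -1486, -69244/15, -68538/5, -4230032/105, …
ICs: h(0) = -6.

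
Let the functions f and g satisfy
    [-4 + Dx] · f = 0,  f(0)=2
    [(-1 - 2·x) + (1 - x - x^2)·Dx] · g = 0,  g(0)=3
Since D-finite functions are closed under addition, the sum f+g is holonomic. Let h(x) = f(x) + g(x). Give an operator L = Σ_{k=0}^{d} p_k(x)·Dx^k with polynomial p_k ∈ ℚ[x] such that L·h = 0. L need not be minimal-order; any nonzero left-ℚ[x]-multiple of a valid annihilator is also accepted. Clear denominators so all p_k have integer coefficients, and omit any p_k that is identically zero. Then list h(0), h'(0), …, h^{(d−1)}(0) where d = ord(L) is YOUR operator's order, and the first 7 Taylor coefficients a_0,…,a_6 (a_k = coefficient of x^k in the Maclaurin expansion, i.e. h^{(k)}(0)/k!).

L = (8·x + 72·x^2 + 32·x^3) + (12 - 38·x - 22·x^2 + 32·x^3 + 16·x^4)·Dx + (-3 + 9·x + x^2 - 10·x^3 - 4·x^4)·Dx^2  (order 2).
h: a_k = 5, 11, 22, 91/3, 109/3, 616/15, 2267/45, …
ICs: h(0) = 5, h′(0) = 11.

f: a_k = 2, 8, 16, 64/3, 64/3, 256/15, 512/45, …
g: a_k = 3, 3, 6, 9, 15, 24, 39, …
f+g: L₀ = lclm(L_f,L_g), ord ≤ 1+1.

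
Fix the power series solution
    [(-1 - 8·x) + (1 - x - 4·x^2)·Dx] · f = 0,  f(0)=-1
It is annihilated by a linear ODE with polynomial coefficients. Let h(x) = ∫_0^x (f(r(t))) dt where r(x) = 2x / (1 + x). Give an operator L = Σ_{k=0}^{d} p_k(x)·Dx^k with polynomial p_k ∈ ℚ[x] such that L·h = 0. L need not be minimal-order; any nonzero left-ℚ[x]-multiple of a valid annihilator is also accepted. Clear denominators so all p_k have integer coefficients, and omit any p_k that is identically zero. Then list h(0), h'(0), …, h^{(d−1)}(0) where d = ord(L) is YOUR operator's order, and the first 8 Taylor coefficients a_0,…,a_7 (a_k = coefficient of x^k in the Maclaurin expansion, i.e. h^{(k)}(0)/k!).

f: a_k = -1, -1, -5, -9, -29, -65, -181, -441, …
Substitute x→r, Dx→(1/r')Dx; clear ⇒ L₀.
h=∫h₀ ⇒ L = L₀·Dx.
L = (2 + 34·x)·Dx + (-1 - x + 17·x^2 + 17·x^3)·Dx^2  (order 2).
h: a_k = 0, -1, -1, -6, -17/2, -306/5, -289/3, -5202/7, …
ICs: h(0) = 0, h′(0) = -1.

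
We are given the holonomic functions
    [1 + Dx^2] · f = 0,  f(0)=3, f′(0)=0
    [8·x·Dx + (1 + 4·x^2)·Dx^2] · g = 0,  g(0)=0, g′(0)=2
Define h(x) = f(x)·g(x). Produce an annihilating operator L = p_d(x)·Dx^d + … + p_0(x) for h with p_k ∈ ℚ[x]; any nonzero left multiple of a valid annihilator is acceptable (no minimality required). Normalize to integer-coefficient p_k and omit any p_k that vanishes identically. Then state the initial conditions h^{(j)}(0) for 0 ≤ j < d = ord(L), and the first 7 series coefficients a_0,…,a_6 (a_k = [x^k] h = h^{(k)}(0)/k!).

L = (85 + 944·x^2 + 416·x^4 + 256·x^6 + 256·x^8) + (144·x + 704·x^3 + 768·x^5 + 1024·x^7)·Dx + (90 + 992·x^2 + 576·x^4 + 512·x^6 + 512·x^8)·Dx^2 + (144·x + 704·x^3 + 768·x^5 + 1024·x^7)·Dx^3 + (5 + 48·x^2 + 160·x^4 + 256·x^6 + 256·x^8)·Dx^4  (order 4).
h: a_k = 0, 6, 0, -11, 0, 469/20, 0, …
ICs: h(0) = 0, h′(0) = 6, h′′(0) = 0, h′′′(0) = -66.

f: a_k = 3, 0, -3/2, 0, 1/8, 0, -1/240, …
g: a_k = 0, 2, 0, -8/3, 0, 32/5, 0, …
L₀ := L_f ⊗_s L_g (sym. prod.), ord ≤ 4.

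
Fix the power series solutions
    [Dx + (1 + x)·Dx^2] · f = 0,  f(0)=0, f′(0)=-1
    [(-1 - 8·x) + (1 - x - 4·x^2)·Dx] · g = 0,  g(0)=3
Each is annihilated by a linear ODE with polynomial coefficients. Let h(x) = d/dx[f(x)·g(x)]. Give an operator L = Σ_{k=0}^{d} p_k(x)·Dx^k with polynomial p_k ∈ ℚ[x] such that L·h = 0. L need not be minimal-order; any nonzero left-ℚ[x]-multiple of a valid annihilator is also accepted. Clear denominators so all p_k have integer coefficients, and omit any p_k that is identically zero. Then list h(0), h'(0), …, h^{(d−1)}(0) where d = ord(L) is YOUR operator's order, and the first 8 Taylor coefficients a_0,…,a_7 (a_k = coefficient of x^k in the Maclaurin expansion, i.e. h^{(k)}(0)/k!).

f: a_k = 0, -1, 1/2, -1/3, 1/4, -1/5, 1/6, -1/7, …
g: a_k = 3, 3, 15, 27, 87, 195, 543, 1323, …
L₀ := L_f ⊗_s L_g (sym. prod.), ord ≤ 2.
h₀' ⇒ L via d/dx closure of L₀.
L = (236 + 648·x + 576·x^2) + (25 + 277·x + 672·x^2 + 448·x^3)·Dx + (-9 - 16·x + 45·x^2 + 116·x^3 + 64·x^4)·Dx^2  (order 2).
h: a_k = -3, -3, -87/2, -79, -1567/4, -9411/10, -13179/4, -307357/35, …
ICs: h(0) = -3, h′(0) = -3.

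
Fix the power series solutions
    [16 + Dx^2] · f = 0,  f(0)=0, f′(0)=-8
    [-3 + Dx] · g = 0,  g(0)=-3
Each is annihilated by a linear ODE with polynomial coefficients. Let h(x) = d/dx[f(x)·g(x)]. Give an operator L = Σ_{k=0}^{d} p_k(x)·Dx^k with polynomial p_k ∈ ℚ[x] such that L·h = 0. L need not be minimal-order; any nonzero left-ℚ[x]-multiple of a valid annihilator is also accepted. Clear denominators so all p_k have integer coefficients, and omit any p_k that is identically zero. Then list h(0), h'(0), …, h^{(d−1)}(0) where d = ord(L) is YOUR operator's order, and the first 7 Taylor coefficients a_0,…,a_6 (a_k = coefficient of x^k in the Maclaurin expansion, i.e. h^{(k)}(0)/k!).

f: a_k = 0, -8, 0, 64/3, 0, -256/15, 0, …
g: a_k = -3, -9, -27/2, -27/2, -81/8, -243/40, -243/80, …
Sym-product of L_f,L_g gives L₀ (≤ ord 2).
h₀' ⇒ L via d/dx closure of L₀.
L = 25 - 6·Dx + Dx^2  (order 2).
h: a_k = 24, 144, 132, -336, -779, -2574/5, 4031/30, …
ICs: h(0) = 24, h′(0) = 144.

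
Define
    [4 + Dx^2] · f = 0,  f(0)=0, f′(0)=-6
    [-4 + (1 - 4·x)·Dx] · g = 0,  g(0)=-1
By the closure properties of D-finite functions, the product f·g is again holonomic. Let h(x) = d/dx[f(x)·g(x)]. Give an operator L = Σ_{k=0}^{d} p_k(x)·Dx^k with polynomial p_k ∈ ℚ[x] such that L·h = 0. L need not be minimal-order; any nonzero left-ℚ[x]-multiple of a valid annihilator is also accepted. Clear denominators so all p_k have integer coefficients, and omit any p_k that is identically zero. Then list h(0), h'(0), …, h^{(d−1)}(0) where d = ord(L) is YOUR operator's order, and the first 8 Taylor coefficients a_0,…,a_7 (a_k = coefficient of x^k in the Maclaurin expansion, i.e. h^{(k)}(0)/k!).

L = (-28 - 32·x + 64·x^2) + (-8 + 32·x)·Dx + (1 - 8·x + 16·x^2)·Dx^2  (order 2).
h: a_k = 6, 48, 276, 1472, 7364, 176736/5, 2474296/15, 79177472/105, …
ICs: h(0) = 6, h′(0) = 48.

f: a_k = 0, -6, 0, 4, 0, -4/5, 0, 8/105, …
g: a_k = -1, -4, -16, -64, -256, -1024, -4096, -16384, …
Sym-product of L_f,L_g gives L₀ (≤ ord 2).
h₀' ⇒ L via d/dx closure of L₀.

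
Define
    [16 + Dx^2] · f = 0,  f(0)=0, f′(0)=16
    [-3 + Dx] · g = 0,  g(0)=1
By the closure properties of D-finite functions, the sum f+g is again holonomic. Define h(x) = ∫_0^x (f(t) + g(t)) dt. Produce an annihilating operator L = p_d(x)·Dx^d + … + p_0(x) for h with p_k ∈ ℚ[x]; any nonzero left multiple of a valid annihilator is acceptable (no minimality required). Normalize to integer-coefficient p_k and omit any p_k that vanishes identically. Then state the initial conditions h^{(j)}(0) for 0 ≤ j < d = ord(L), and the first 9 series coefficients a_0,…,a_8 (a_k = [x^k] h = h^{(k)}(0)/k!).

f: a_k = 0, 16, 0, -128/3, 0, 512/15, 0, -4096/315, 0, …
g: a_k = 1, 3, 9/2, 9/2, 27/8, 81/40, 81/80, 243/560, 729/4480, …
Weyl lclm of L_f,L_g ⇒ L₀ (ord ≤ 3).
Integrate: L := L₀·Dx.
L = -48·Dx + 16·Dx^2 - 3·Dx^3 + Dx^4  (order 4).
h: a_k = 0, 1, 19/2, 3/2, -229/24, 27/40, 4339/720, 81/560, -63349/40320, …
ICs: h(0) = 0, h′(0) = 1, h′′(0) = 19, h′′′(0) = 9.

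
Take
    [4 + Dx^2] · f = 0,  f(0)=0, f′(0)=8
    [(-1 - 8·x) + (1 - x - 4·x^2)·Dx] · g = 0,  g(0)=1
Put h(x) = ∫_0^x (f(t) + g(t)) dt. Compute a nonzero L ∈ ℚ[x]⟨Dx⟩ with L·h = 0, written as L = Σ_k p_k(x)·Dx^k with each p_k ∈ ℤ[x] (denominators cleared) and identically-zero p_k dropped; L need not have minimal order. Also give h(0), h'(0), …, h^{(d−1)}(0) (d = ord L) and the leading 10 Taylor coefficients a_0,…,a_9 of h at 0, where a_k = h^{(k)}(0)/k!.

f: a_k = 0, 8, 0, -16/3, 0, 16/15, 0, -32/315, 0, 16/2835, …
g: a_k = 1, 1, 5, 9, 29, 65, 181, 441, 1165, 2929, …
h₀=f+g: left-lcm gives L₀, ord ≤ 3.
Integrate: L := L₀·Dx.
L = (-116 - 1008·x - 968·x^2 - 2688·x^3 - 640·x^4 - 1024·x^5)·Dx + (28 + 4·x - 8·x^2 - 200·x^3 - 480·x^4 - 384·x^5 - 512·x^6)·Dx^2 + (-29 - 252·x - 242·x^2 - 672·x^3 - 160·x^4 - 256·x^5)·Dx^3 + (7 + x - 2·x^2 - 50·x^3 - 120·x^4 - 96·x^5 - 128·x^6)·Dx^4  (order 4).
h: a_k = 0, 1, 9/2, 5/3, 11/12, 29/5, 991/90, 181/7, 138883/2520, 1165/9, …
ICs: h(0) = 0, h′(0) = 1, h′′(0) = 9, h′′′(0) = 10.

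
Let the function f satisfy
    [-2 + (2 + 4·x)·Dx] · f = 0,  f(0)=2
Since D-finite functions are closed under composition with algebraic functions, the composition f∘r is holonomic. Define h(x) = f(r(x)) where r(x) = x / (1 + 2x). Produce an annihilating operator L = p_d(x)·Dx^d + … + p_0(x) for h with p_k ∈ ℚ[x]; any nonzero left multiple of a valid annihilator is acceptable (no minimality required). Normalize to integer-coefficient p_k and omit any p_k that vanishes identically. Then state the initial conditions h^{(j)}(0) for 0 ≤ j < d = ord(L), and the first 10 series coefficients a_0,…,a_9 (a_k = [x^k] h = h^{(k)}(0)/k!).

f: a_k = 2, 2, -1, 1, -5/4, 7/4, -21/8, 33/8, -429/64, 715/64, …
Substitute x→r, Dx→(1/r')Dx; clear ⇒ L₀.
L = -1 + (1 + 6·x + 8·x^2)·Dx  (order 1).
h: a_k = 2, 2, -5, 13, -141/4, 399/4, -2353/8, 7205/8, -182461/64, 594203/64, …
ICs: h(0) = 2.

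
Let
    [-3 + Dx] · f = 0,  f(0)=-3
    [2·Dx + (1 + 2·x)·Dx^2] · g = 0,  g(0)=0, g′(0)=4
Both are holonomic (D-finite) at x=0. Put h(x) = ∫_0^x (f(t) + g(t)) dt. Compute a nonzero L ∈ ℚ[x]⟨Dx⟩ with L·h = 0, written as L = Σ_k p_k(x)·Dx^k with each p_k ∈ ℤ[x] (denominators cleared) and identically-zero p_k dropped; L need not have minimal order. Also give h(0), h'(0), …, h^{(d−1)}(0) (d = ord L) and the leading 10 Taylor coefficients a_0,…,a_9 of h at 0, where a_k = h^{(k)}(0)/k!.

L = (-42 - 36·x)·Dx^2 + (-1 - 36·x - 36·x^2)·Dx^3 + (5 + 16·x + 12·x^2)·Dx^4  (order 4).
h: a_k = 0, -3, -5/2, -35/6, -49/24, -29/8, 269/240, -5849/1680, 19751/4480, -288907/40320, …
ICs: h(0) = 0, h′(0) = -3, h′′(0) = -5, h′′′(0) = -35.

f: a_k = -3, -9, -27/2, -27/2, -81/8, -243/40, -243/80, -729/560, -2187/4480, -729/4480, …
g: a_k = 0, 4, -4, 16/3, -8, 64/5, -64/3, 256/7, -64, 1024/9, …
h₀=f+g: left-lcm gives L₀, ord ≤ 3.
Integrate: L := L₀·Dx.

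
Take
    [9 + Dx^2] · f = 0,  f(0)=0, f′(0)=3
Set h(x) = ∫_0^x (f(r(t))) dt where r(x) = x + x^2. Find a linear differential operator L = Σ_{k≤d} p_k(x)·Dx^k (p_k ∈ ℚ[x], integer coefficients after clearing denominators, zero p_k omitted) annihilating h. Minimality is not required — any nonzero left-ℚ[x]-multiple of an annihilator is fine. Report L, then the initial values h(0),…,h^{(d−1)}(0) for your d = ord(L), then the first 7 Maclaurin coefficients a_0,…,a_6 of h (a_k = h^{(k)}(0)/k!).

f: a_k = 0, 3, 0, -9/2, 0, 81/40, 0, …
Change of var in L_f (x↦r) gives L₀.
h=∫₀ˣh₀: take L = L₀·Dx.
L = (9 + 54·x + 108·x^2 + 72·x^3)·Dx - 2·Dx^2 + (1 + 2·x)·Dx^3  (order 3).
h: a_k = 0, 0, 3/2, 1, -9/8, -27/10, -153/80, …
ICs: h(0) = 0, h′(0) = 0, h′′(0) = 3.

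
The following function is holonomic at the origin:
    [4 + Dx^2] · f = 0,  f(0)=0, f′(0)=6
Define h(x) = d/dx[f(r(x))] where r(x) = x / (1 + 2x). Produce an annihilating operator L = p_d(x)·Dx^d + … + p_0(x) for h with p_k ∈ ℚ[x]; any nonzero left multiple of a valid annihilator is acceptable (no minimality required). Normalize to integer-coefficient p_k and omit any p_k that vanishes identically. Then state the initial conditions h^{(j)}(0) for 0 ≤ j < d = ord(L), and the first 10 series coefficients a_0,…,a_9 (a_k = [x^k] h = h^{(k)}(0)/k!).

L = (28 + 96·x + 96·x^2) + (12 + 72·x + 144·x^2 + 96·x^3)·Dx + (1 + 8·x + 24·x^2 + 32·x^3 + 16·x^4)·Dx^2  (order 2).
h: a_k = 6, -24, 60, -96, 4, 720, -55448/15, 203648/15, -896716/21, 2558960/21, …
ICs: h(0) = 6, h′(0) = -24.

f: a_k = 0, 6, 0, -4, 0, 4/5, 0, -8/105, 0, 4/945, …
h₀=f(r): pull back L_f along r ⇒ L₀.
h₀' ⇒ L via d/dx closure of L₀.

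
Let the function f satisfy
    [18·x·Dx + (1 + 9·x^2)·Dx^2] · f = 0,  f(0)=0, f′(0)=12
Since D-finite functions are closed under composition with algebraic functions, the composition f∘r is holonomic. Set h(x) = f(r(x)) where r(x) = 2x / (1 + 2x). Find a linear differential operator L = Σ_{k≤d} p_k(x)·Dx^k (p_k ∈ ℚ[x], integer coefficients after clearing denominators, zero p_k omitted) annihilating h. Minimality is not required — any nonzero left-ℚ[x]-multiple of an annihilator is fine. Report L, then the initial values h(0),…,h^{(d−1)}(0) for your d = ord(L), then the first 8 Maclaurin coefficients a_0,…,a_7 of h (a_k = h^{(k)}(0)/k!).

L = (4 + 80·x)·Dx + (1 + 4·x + 40·x^2)·Dx^2  (order 2).
h: a_k = 0, 24, -48, -192, 1536, -1536/5, -39936, 1019904/7, …
ICs: h(0) = 0, h′(0) = 24.

f: a_k = 0, 12, 0, -36, 0, 972/5, 0, -8748/7, …
h₀=f(r): pull back L_f along r ⇒ L₀.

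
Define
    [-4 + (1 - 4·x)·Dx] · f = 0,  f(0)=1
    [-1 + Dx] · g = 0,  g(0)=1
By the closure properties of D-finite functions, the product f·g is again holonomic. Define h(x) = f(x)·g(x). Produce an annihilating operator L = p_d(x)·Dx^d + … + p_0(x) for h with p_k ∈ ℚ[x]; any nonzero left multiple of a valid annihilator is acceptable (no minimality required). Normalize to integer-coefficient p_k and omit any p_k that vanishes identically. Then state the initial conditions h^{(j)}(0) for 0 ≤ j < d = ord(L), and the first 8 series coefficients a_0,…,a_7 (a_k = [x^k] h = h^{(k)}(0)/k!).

f: a_k = 1, 4, 16, 64, 256, 1024, 4096, 16384, …
g: a_k = 1, 1, 1/2, 1/6, 1/24, 1/120, 1/720, 1/5040, …
Product ⇒ symmetric product L₀, ord ≤ 1.
L = (5 - 4·x) + (-1 + 4·x)·Dx  (order 1).
h: a_k = 1, 5, 41/2, 493/6, 7889/24, 157781/120, 757349/144, 106028861/5040, …
ICs: h(0) = 1.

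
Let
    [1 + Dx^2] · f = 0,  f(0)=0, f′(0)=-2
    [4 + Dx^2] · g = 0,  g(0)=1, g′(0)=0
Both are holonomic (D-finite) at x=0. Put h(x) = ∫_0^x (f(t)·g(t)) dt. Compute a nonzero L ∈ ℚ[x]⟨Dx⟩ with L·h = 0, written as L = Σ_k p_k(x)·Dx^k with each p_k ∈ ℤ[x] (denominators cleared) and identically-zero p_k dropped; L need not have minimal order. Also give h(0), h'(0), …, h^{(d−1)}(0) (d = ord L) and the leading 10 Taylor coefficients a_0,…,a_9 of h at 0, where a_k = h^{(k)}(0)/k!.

f: a_k = 0, -2, 0, 1/3, 0, -1/60, 0, 1/2520, 0, -1/181440, …
g: a_k = 1, 0, -2, 0, 2/3, 0, -4/45, 0, 2/315, 0, …
h₀=f·g: eliminate ⇒ L₀, order ≤ 2·2.
∫: right-multiply L₀ by Dx.
L = 9·Dx + 10·Dx^3 + Dx^5  (order 5).
h: a_k = 0, 0, -1, 0, 13/12, 0, -121/360, 0, 1093/20160, 0, …
ICs: h(0) = 0, h′(0) = 0, h′′(0) = -2, h′′′(0) = 0, h′′′′(0) = 26.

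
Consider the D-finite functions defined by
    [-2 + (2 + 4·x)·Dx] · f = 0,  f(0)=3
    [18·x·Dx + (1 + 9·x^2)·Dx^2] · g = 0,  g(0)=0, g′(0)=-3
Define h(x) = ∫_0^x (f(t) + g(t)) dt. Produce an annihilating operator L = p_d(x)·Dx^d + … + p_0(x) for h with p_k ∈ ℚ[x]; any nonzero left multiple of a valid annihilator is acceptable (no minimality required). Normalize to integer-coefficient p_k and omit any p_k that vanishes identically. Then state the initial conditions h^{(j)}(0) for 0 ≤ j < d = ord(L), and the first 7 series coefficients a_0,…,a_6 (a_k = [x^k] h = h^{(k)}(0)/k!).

f: a_k = 3, 3, -3/2, 3/2, -15/8, 21/8, -63/16, …
g: a_k = 0, -3, 0, 9, 0, -243/5, 0, …
Sum ⇒ L₀ = lclm(L_f,L_g) in ℚ(x)⟨Dx⟩.
h=∫₀ˣh₀: take L = L₀·Dx.
L = (-18 - 90·x + 486·x^2 + 486·x^3)·Dx^2 + (-21 - 72·x + 360·x^2 + 1944·x^3 + 1701·x^4)·Dx^3 + (-1 + 16·x + 54·x^2 + 198·x^3 + 567·x^4 + 486·x^5)·Dx^4  (order 4).
h: a_k = 0, 3, 0, -1/2, 21/8, -3/8, -613/80, …
ICs: h(0) = 0, h′(0) = 3, h′′(0) = 0, h′′′(0) = -3.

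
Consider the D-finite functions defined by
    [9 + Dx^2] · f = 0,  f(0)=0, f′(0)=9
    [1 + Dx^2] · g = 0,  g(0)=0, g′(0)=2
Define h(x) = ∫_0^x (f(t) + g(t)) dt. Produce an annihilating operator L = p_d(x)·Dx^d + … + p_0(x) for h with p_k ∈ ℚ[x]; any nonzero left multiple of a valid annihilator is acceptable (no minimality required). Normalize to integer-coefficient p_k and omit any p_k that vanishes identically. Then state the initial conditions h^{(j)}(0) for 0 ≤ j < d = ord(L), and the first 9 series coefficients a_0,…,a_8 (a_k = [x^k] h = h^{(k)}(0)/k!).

f: a_k = 0, 9, 0, -27/2, 0, 243/40, 0, -729/560, 0, …
g: a_k = 0, 2, 0, -1/3, 0, 1/60, 0, -1/2520, 0, …
Sum ⇒ L₀ = lclm(L_f,L_g) in ℚ(x)⟨Dx⟩.
h=∫h₀ ⇒ L = L₀·Dx.
L = 9·Dx + 10·Dx^3 + Dx^5  (order 5).
h: a_k = 0, 0, 11/2, 0, -83/24, 0, 731/720, 0, -6563/40320, …
ICs: h(0) = 0, h′(0) = 0, h′′(0) = 11, h′′′(0) = 0, h′′′′(0) = -83.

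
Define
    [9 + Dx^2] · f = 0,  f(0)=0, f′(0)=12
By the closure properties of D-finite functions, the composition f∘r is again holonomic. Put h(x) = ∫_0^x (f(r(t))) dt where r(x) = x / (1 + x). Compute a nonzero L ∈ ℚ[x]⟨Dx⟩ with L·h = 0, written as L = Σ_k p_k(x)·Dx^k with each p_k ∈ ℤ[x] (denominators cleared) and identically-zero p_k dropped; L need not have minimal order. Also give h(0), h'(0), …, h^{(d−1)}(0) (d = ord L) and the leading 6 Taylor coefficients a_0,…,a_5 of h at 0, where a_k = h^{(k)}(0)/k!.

L = 9·Dx + (2 + 6·x + 6·x^2 + 2·x^3)·Dx^2 + (1 + 4·x + 6·x^2 + 4·x^3 + x^4)·Dx^3  (order 3).
h: a_k = 0, 0, 6, -4, -3/2, 42/5, …
ICs: h(0) = 0, h′(0) = 0, h′′(0) = 12.

f: a_k = 0, 12, 0, -18, 0, 81/10, …
h₀=f(r): pull back L_f along r ⇒ L₀.
h=∫h₀ ⇒ L = L₀·Dx.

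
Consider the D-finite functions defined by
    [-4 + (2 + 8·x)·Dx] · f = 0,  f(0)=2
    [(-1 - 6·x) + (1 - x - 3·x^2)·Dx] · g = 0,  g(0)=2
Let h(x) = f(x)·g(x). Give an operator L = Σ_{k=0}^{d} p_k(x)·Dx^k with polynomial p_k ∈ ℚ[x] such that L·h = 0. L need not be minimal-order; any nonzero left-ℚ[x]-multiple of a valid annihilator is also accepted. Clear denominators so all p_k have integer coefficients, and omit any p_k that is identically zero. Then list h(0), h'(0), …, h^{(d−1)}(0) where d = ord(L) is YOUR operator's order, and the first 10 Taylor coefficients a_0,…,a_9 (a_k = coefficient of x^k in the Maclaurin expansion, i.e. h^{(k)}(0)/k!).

L = (3 + 8·x + 18·x^2) + (-1 - 3·x + 7·x^2 + 12·x^3)·Dx  (order 1).
h: a_k = 4, 12, 16, 68, 76, 392, 284, 2516, -64, 18924, …
ICs: h(0) = 4.

f: a_k = 2, 4, -4, 8, -20, 56, -168, 528, -1716, 5720, …
g: a_k = 2, 2, 8, 14, 38, 80, 194, 434, 1016, 2318, …
L₀ := L_f ⊗_s L_g (sym. prod.), ord ≤ 1.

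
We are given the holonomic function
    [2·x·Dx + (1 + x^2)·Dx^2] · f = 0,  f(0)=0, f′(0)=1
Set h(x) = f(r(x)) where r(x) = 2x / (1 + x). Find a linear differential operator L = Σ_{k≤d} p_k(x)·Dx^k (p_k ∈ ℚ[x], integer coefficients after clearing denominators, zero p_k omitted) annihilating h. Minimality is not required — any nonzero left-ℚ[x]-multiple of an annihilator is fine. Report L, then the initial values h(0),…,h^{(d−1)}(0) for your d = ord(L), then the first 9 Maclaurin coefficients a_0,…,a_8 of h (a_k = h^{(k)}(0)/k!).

L = (2 + 10·x)·Dx + (1 + 2·x + 5·x^2)·Dx^2  (order 2).
h: a_k = 0, 2, -2, -2/3, 6, -38/5, -22/3, 278/7, -42, …
ICs: h(0) = 0, h′(0) = 2.

f: a_k = 0, 1, 0, -1/3, 0, 1/5, 0, -1/7, 0, …
Change of var in L_f (x↦r) gives L₀.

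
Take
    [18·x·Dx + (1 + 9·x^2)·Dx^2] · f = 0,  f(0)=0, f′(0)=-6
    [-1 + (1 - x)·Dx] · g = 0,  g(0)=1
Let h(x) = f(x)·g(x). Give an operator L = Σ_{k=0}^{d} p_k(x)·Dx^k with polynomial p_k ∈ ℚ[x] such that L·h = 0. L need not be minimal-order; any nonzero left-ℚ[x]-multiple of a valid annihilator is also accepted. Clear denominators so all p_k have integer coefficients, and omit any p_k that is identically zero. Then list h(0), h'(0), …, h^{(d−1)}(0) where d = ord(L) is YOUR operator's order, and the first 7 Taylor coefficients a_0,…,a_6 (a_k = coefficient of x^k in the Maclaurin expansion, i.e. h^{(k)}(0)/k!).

f: a_k = 0, -6, 0, 18, 0, -486/5, 0, …
g: a_k = 1, 1, 1, 1, 1, 1, 1, …
Sym-product of L_f,L_g gives L₀ (≤ ord 2).
L = 18·x + (2 - 18·x + 36·x^2)·Dx + (-1 + x - 9·x^2 + 9·x^3)·Dx^2  (order 2).
h: a_k = 0, -6, -6, 12, 12, -426/5, -426/5, …
ICs: h(0) = 0, h′(0) = -6.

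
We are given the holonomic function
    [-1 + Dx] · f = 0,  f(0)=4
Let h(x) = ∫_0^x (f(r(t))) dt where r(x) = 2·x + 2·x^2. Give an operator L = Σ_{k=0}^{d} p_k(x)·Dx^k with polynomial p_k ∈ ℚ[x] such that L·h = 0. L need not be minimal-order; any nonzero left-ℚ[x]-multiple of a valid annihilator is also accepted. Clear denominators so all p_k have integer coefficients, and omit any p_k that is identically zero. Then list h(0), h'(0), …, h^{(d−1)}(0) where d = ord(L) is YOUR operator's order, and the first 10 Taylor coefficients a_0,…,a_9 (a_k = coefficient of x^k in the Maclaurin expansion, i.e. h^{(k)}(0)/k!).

f: a_k = 4, 4, 2, 2/3, 1/6, 1/30, 1/180, 1/1260, 1/10080, 1/90720, …
L₀ from L_f via x↦r, Dx↦r'^{-1}Dx.
∫: right-multiply L₀ by Dx.
L = (-2 - 4·x)·Dx + Dx^2  (order 2).
h: a_k = 0, 4, 4, 16/3, 16/3, 16/3, 208/45, 1216/315, 928/315, 6112/2835, …
ICs: h(0) = 0, h′(0) = 4.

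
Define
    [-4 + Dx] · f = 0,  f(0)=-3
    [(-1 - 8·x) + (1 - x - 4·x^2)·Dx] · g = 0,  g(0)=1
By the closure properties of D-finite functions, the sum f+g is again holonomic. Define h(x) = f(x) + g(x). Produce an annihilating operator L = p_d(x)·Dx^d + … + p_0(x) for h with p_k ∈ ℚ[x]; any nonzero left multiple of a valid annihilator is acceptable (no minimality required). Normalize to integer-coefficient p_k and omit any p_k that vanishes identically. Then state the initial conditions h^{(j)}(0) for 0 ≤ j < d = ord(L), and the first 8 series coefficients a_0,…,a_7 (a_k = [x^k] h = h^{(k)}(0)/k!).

f: a_k = -3, -12, -24, -32, -32, -128/5, -256/15, -1024/105, …
g: a_k = 1, 1, 5, 9, 29, 65, 181, 441, …
h₀=f+g: left-lcm gives L₀, ord ≤ 2.
L = (24 - 16·x + 576·x^2 + 512·x^3) + (6 - 56·x - 208·x^2 + 128·x^3 + 256·x^4)·Dx + (-3 + 15·x + 16·x^2 - 64·x^3 - 64·x^4)·Dx^2  (order 2).
h: a_k = -2, -11, -19, -23, -3, 197/5, 2459/15, 45281/105, …
ICs: h(0) = -2, h′(0) = -11.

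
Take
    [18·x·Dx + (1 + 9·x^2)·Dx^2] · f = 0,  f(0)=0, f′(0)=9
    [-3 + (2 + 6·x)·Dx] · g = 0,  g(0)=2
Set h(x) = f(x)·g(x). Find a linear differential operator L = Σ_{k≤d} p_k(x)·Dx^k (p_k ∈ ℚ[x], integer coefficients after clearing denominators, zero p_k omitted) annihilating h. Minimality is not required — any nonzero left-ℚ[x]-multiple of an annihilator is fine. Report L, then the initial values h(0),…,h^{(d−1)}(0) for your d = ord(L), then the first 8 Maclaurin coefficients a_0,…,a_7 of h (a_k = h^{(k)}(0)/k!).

f: a_k = 0, 9, 0, -27, 0, 729/5, 0, -6561/7, …
g: a_k = 2, 3, -9/4, 27/8, -405/64, 1701/128, -15309/512, 72171/1024, …
Sym-product of L_f,L_g gives L₀ (≤ ord 2).
L = (27 - 108·x - 81·x^2) + (-12 + 36·x + 324·x^2 + 324·x^3)·Dx + (4 + 24·x + 72·x^2 + 216·x^3 + 324·x^4)·Dx^2  (order 2).
h: a_k = 0, 18, 27, -297/4, -405/8, 94527/320, 298161/640, -41231511/17920, …
ICs: h(0) = 0, h′(0) = 18.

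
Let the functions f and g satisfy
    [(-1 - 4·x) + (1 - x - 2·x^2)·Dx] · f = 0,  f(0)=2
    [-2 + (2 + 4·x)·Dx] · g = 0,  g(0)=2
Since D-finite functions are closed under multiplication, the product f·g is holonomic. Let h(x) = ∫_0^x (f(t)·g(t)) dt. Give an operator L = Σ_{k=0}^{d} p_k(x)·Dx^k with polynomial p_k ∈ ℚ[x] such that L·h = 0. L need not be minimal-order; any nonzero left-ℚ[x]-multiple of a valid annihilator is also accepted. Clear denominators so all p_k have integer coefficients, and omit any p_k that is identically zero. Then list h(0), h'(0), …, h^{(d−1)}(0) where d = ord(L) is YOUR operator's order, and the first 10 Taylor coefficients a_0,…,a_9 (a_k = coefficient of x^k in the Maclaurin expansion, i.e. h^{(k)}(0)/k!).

L = (2 + 5·x + 6·x^2)·Dx + (-1 - x + 4·x^2 + 4·x^3)·Dx^2  (order 2).
h: a_k = 0, 4, 4, 14/3, 8, 23/2, 125/6, 939/28, 493/8, 30371/288, …
ICs: h(0) = 0, h′(0) = 4.

f: a_k = 2, 2, 6, 10, 22, 42, 86, 170, 342, 682, …
g: a_k = 2, 2, -1, 1, -5/4, 7/4, -21/8, 33/8, -429/64, 715/64, …
h₀=f·g: eliminate ⇒ L₀, order ≤ 1·1.
Integrate: L := L₀·Dx.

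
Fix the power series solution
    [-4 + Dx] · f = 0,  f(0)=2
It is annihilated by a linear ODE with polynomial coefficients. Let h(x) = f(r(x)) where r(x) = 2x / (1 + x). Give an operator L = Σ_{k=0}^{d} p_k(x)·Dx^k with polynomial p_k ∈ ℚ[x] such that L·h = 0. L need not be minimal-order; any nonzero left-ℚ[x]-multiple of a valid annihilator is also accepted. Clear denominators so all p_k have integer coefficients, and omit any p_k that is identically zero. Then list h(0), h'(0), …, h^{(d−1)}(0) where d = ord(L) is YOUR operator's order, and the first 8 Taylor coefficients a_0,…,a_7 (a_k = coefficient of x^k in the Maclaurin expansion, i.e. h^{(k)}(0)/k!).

f: a_k = 2, 8, 16, 64/3, 64/3, 256/15, 512/45, 2048/315, …
L₀ from L_f via x↦r, Dx↦r'^{-1}Dx.
L = -8 + (1 + 2·x + x^2)·Dx  (order 1).
h: a_k = 2, 16, 48, 176/3, 16/3, -176/5, 368/45, 6448/315, …
ICs: h(0) = 2.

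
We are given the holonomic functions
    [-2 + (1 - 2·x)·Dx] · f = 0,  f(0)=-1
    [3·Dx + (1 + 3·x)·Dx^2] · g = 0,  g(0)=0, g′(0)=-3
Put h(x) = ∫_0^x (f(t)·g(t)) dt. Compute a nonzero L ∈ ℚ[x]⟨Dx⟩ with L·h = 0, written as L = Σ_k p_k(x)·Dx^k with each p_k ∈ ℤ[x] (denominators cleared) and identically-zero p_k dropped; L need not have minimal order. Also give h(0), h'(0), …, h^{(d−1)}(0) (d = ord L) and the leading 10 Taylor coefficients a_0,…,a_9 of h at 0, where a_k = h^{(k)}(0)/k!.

L = 6·Dx + (1 + 18·x)·Dx^2 + (-1 - x + 6·x^2)·Dx^3  (order 3).
h: a_k = 0, 0, 3/2, 1/2, 3, 3/4, 187/20, -93/70, 2571/70, -21697/840, …
ICs: h(0) = 0, h′(0) = 0, h′′(0) = 3.

f: a_k = -1, -2, -4, -8, -16, -32, -64, -128, -256, -512, …
g: a_k = 0, -3, 9/2, -9, 81/4, -243/5, 243/2, -2187/7, 6561/8, -2187, …
f·g: L₀ = L_f ⊗_s L_g, ord ≤ 1·2.
∫: right-multiply L₀ by Dx.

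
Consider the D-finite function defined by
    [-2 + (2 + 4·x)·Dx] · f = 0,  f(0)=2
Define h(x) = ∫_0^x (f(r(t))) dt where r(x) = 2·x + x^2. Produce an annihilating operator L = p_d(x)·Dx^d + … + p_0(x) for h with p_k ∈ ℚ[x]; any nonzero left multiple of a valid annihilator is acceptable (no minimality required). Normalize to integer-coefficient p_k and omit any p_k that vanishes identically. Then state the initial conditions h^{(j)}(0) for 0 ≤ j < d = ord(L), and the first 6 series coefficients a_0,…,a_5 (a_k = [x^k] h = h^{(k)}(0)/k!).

L = (-2 - 2·x)·Dx + (1 + 4·x + 2·x^2)·Dx^2  (order 2).
h: a_k = 0, 2, 2, -2/3, 1, -9/5, …
ICs: h(0) = 0, h′(0) = 2.

f: a_k = 2, 2, -1, 1, -5/4, 7/4, …
f∘r: x↦r, Dx↦Dx/r' in L_f ⇒ L₀.
h=∫h₀ ⇒ L = L₀·Dx.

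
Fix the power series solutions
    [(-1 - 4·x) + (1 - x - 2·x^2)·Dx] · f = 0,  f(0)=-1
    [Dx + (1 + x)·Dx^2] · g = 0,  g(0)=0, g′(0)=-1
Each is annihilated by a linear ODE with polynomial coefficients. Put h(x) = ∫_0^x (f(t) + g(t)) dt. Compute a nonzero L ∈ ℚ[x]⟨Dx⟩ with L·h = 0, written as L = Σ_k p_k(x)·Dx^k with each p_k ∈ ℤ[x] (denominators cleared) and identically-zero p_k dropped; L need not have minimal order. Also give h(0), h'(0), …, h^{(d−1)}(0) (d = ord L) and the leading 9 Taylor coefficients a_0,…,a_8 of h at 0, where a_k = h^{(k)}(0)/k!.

L = (42 + 144·x + 144·x^2 + 96·x^3)·Dx^2 + (28 + 172·x + 312·x^2 + 328·x^3 + 160·x^4)·Dx^3 + (-7 - 14·x + 5·x^2 + 56·x^3 + 76·x^4 + 32·x^5)·Dx^4  (order 4).
h: a_k = 0, -1, -1, -5/6, -4/3, -43/20, -53/15, -257/42, -149/14, …
ICs: h(0) = 0, h′(0) = -1, h′′(0) = -2, h′′′(0) = -5.

f: a_k = -1, -1, -3, -5, -11, -21, -43, -85, -171, …
g: a_k = 0, -1, 1/2, -1/3, 1/4, -1/5, 1/6, -1/7, 1/8, …
Sum ⇒ L₀ = lclm(L_f,L_g) in ℚ(x)⟨Dx⟩.
Integrate: L := L₀·Dx.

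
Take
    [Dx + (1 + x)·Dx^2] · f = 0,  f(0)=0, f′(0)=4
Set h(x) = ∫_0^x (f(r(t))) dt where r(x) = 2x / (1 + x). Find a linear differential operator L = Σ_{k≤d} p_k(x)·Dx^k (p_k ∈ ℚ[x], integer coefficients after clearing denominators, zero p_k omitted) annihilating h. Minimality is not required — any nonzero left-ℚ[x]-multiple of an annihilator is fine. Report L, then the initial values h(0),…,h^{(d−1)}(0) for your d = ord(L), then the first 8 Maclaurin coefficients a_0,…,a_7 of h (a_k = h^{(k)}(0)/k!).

f: a_k = 0, 4, -2, 4/3, -1, 4/5, -2/3, 4/7, …
f∘r: x↦r, Dx↦Dx/r' in L_f ⇒ L₀.
Integrate: L := L₀·Dx.
L = (4 + 6·x)·Dx^2 + (1 + 4·x + 3·x^2)·Dx^3  (order 3).
h: a_k = 0, 0, 4, -16/3, 26/3, -16, 484/15, -208/3, …
ICs: h(0) = 0, h′(0) = 0, h′′(0) = 8.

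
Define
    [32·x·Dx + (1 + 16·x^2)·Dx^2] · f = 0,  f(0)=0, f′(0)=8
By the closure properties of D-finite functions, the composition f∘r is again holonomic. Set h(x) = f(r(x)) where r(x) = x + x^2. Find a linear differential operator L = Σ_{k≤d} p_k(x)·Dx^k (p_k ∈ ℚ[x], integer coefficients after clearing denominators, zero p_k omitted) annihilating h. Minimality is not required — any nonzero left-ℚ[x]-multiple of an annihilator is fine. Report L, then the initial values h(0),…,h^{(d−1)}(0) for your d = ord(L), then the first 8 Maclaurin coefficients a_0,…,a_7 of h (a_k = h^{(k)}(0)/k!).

f: a_k = 0, 8, 0, -128/3, 0, 2048/5, 0, -32768/7, …
Change of var in L_f (x↦r) gives L₀.
L = (-2 + 32·x + 128·x^2 + 192·x^3 + 96·x^4)·Dx + (1 + 2·x + 16·x^2 + 64·x^3 + 80·x^4 + 32·x^5)·Dx^2  (order 2).
h: a_k = 0, 8, 8, -128/3, -128, 1408/5, 6016/3, -4096/7, …
ICs: h(0) = 0, h′(0) = 8.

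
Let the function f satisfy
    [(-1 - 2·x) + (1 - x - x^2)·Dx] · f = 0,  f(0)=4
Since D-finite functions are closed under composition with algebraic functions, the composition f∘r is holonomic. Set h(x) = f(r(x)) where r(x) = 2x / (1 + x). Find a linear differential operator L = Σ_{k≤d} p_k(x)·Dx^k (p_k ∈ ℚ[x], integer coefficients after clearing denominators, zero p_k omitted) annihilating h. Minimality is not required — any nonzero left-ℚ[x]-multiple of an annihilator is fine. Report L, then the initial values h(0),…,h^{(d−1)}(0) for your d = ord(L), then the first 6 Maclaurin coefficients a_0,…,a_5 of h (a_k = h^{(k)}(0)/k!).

L = (2 + 10·x) + (-1 - x + 5·x^2 + 5·x^3)·Dx  (order 1).
h: a_k = 4, 8, 24, 40, 120, 200, …
ICs: h(0) = 4.

f: a_k = 4, 4, 8, 12, 20, 32, …
L₀ from L_f via x↦r, Dx↦r'^{-1}Dx.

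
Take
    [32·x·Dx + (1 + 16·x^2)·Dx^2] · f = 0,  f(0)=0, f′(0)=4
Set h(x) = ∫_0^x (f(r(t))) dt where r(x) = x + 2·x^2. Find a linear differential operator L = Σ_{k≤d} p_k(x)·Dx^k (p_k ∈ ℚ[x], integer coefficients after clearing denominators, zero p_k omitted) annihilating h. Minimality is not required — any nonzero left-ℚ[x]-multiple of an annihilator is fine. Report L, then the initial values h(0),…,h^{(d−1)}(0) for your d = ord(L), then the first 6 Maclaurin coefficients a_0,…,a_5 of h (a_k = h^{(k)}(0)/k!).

L = (-4 + 32·x + 256·x^2 + 768·x^3 + 768·x^4)·Dx^2 + (1 + 4·x + 16·x^2 + 128·x^3 + 320·x^4 + 256·x^5)·Dx^3  (order 3).
h: a_k = 0, 0, 2, 8/3, -16/3, -128/5, …
ICs: h(0) = 0, h′(0) = 0, h′′(0) = 4.

f: a_k = 0, 4, 0, -64/3, 0, 1024/5, …
Change of var in L_f (x↦r) gives L₀.
Integrate: L := L₀·Dx.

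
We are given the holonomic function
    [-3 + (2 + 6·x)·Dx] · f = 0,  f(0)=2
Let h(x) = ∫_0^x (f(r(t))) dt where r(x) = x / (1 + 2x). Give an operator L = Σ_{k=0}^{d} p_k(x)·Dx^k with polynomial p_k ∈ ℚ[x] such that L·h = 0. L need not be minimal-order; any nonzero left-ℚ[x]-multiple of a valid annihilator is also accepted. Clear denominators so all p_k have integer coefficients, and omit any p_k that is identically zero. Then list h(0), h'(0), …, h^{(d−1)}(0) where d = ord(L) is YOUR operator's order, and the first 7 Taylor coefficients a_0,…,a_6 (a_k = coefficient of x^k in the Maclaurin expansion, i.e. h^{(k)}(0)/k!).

f: a_k = 2, 3, -9/4, 27/8, -405/64, 1701/128, -15309/512, …
L₀ from L_f via x↦r, Dx↦r'^{-1}Dx.
h=∫₀ˣh₀: take L = L₀·Dx.
L = -3·Dx + (2 + 14·x + 20·x^2)·Dx^2  (order 2).
h: a_k = 0, 2, 3/2, -11/4, 195/32, -993/64, 11303/256, …
ICs: h(0) = 0, h′(0) = 2.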